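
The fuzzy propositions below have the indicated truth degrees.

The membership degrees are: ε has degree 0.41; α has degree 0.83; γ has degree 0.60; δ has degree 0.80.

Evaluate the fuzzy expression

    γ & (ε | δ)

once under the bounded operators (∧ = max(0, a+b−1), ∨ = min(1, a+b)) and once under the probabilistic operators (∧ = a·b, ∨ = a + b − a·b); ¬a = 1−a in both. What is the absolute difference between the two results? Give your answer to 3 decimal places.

0.071

Under bounded:
  ε | δ = min(1, a+b) on (0.41, 0.80) = 1.00
  γ & (ε | δ) = max(0, a+b−1) on (0.60, 1.00) = 0.60
  → value = 0.6000
Under probabilistic:
  ε | δ = a + b − a·b on (0.4100, 0.8000) = 0.8820
  γ & (ε | δ) = a·b on (0.6000, 0.8820) = 0.5292
  → value = 0.5292
|0.6000 − 0.5292| = 0.071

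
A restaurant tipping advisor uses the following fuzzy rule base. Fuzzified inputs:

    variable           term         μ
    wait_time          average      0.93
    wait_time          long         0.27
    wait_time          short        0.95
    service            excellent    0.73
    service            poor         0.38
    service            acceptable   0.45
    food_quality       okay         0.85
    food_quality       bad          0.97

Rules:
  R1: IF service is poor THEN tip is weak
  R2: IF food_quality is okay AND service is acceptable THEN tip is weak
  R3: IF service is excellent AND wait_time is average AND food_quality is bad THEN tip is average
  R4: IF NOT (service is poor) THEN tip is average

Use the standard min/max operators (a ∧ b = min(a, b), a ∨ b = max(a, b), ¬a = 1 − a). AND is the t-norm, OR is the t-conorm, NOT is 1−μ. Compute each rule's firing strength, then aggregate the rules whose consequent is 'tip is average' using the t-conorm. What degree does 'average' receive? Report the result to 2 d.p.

R1: poor=0.38 → w = 0.38
R2: okay=0.85, acceptable=0.45; AND[min(a, b)] → w = 0.45
R3: excellent=0.73, average=0.93, bad=0.97; AND[min(a, b)] → w = 0.73
R4: ¬poor=1−0.38=0.62 → w = 0.62
Rules with consequent 'average': {R3, R4} → strengths 0.73, 0.62
Aggregate via t-conorm [max(a, b)]: 0.73

0.73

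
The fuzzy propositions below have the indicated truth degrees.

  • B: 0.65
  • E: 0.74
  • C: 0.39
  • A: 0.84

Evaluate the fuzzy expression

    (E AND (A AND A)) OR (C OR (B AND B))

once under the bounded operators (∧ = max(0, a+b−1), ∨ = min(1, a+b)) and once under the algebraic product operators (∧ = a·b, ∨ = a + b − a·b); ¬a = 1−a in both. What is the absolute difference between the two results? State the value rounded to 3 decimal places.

Under bounded:
  A AND A = max(0, a+b−1) on (0.84, 0.84) = 0.68
  E AND (A AND A) = max(0, a+b−1) on (0.74, 0.68) = 0.42
  B AND B = max(0, a+b−1) on (0.65, 0.65) = 0.30
  C OR (B AND B) = min(1, a+b) on (0.39, 0.30) = 0.69
  (E AND (A AND A)) OR (C OR (B AND B)) = min(1, a+b) on (0.42, 0.69) = 1.00
  → value = 1.0000
Under algebraic product:
  A AND A = a·b on (0.8400, 0.8400) = 0.7056
  E AND (A AND A) = a·b on (0.7400, 0.7056) = 0.5221
  B AND B = a·b on (0.6500, 0.6500) = 0.4225
  C OR (B AND B) = a + b − a·b on (0.3900, 0.4225) = 0.6477
  (E AND (A AND A)) OR (C OR (B AND B)) = a + b − a·b on (0.5221, 0.6477) = 0.8317
  → value = 0.8317
|1.0000 − 0.8317| = 0.168

0.168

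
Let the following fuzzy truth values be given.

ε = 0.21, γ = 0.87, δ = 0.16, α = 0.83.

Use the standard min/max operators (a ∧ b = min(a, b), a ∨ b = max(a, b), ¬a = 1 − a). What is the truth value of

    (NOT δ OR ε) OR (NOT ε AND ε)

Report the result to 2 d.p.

NOT δ = 1 − 0.16 = 0.84
NOT δ OR ε = max(a, b) on (0.84, 0.21) = 0.84
NOT ε = 1 − 0.21 = 0.79
NOT ε AND ε = min(a, b) on (0.79, 0.21) = 0.21
(NOT δ OR ε) OR (NOT ε AND ε) = max(a, b) on (0.84, 0.21) = 0.84

0.84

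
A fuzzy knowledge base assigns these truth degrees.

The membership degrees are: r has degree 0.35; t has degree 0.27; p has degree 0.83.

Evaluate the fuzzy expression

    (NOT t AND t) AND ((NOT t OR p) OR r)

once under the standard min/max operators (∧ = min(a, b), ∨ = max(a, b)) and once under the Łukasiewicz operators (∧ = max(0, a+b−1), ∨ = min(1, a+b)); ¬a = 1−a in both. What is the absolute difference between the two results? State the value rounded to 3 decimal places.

0.270

Under standard min/max:
  NOT t = 1 − 0.27 = 0.73
  NOT t AND t = min(a, b) on (0.73, 0.27) = 0.27
  NOT t = 1 − 0.27 = 0.73
  NOT t OR p = max(a, b) on (0.73, 0.83) = 0.83
  (NOT t OR p) OR r = max(a, b) on (0.83, 0.35) = 0.83
  (NOT t AND t) AND ((NOT t OR p) OR r) = min(a, b) on (0.27, 0.83) = 0.27
  → value = 0.2700
Under Łukasiewicz:
  NOT t = 1 − 0.27 = 0.73
  NOT t AND t = max(0, a+b−1) on (0.73, 0.27) = 0.00
  NOT t = 1 − 0.27 = 0.73
  NOT t OR p = min(1, a+b) on (0.73, 0.83) = 1.00
  (NOT t OR p) OR r = min(1, a+b) on (1.00, 0.35) = 1.00
  (NOT t AND t) AND ((NOT t OR p) OR r) = max(0, a+b−1) on (0.00, 1.00) = 0.00
  → value = 0.0000
|0.2700 − 0.0000| = 0.270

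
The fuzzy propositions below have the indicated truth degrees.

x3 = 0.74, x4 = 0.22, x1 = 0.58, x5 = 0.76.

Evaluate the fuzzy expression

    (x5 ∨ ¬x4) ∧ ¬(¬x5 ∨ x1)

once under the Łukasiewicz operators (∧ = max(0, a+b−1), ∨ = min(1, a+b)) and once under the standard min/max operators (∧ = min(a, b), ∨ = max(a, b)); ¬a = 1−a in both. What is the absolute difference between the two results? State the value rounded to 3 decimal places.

0.240

Under Łukasiewicz:
  ¬x4 = 1 − 0.22 = 0.78
  x5 ∨ ¬x4 = min(1, a+b) on (0.76, 0.78) = 1.00
  ¬x5 = 1 − 0.76 = 0.24
  ¬x5 ∨ x1 = min(1, a+b) on (0.24, 0.58) = 0.82
  ¬(¬x5 ∨ x1) = 1 − 0.82 = 0.18
  (x5 ∨ ¬x4) ∧ ¬(¬x5 ∨ x1) = max(0, a+b−1) on (1.00, 0.18) = 0.18
  → value = 0.1800
Under standard min/max:
  ¬x4 = 1 − 0.22 = 0.78
  x5 ∨ ¬x4 = max(a, b) on (0.76, 0.78) = 0.78
  ¬x5 = 1 − 0.76 = 0.24
  ¬x5 ∨ x1 = max(a, b) on (0.24, 0.58) = 0.58
  ¬(¬x5 ∨ x1) = 1 − 0.58 = 0.42
  (x5 ∨ ¬x4) ∧ ¬(¬x5 ∨ x1) = min(a, b) on (0.78, 0.42) = 0.42
  → value = 0.4200
|0.1800 − 0.4200| = 0.240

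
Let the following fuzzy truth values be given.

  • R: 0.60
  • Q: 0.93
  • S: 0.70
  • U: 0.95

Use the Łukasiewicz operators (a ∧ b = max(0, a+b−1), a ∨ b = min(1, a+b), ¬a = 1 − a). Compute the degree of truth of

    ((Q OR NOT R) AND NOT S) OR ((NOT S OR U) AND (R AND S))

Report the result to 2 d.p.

0.60

NOT R = 1 − 0.60 = 0.40
Q OR NOT R = min(1, a+b) on (0.93, 0.40) = 1.00
NOT S = 1 − 0.70 = 0.30
(Q OR NOT R) AND NOT S = max(0, a+b−1) on (1.00, 0.30) = 0.30
NOT S = 1 − 0.70 = 0.30
NOT S OR U = min(1, a+b) on (0.30, 0.95) = 1.00
R AND S = max(0, a+b−1) on (0.60, 0.70) = 0.30
(NOT S OR U) AND (R AND S) = max(0, a+b−1) on (1.00, 0.30) = 0.30
((Q OR NOT R) AND NOT S) OR ((NOT S OR U) AND (R AND S)) = min(1, a+b) on (0.30, 0.30) = 0.60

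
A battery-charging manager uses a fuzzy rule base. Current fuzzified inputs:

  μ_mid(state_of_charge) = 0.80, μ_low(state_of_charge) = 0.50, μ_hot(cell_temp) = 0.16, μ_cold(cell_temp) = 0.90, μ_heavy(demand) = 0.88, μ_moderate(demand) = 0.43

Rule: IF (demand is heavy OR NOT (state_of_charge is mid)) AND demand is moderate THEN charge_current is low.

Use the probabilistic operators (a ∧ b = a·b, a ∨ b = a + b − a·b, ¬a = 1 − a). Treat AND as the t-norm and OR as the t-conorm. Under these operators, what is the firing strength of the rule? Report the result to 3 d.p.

firing strength: (heavy=0.88 OR ¬mid=1−0.80=0.20) = 0.9040; AND[a·b] with moderate=0.43 → w = 0.3887

0.389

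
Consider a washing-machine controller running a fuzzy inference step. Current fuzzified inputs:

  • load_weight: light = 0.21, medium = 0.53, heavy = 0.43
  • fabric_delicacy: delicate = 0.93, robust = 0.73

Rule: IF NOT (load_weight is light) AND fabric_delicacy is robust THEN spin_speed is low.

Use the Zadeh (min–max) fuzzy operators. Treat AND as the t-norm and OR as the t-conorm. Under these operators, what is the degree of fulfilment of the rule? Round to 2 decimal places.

firing strength: ¬light=1−0.21=0.79, robust=0.73; AND[min(a, b)] → w = 0.73

0.73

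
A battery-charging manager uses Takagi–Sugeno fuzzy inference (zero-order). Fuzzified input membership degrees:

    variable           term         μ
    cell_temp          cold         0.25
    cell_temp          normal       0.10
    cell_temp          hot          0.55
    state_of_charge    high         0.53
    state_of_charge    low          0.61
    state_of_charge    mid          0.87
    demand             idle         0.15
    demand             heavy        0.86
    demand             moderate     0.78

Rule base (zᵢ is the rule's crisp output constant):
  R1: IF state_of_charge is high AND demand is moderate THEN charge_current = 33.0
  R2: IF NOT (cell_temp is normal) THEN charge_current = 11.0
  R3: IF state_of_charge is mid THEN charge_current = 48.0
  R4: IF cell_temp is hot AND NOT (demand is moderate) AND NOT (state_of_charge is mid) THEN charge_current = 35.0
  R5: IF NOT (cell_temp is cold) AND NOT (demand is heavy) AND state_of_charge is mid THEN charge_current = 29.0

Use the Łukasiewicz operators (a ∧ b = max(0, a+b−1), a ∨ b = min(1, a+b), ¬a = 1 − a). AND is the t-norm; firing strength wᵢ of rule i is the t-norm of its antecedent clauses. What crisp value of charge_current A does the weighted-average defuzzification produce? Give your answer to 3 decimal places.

R1 (z=33.0): high=0.53, moderate=0.78; AND[max(0, a+b−1)] → w = 0.31
R2 (z=11.0): ¬normal=1−0.10=0.90 → w = 0.90
R3 (z=48.0): mid=0.87 → w = 0.87
R4 (z=35.0): hot=0.55, ¬moderate=1−0.78=0.22, ¬mid=1−0.87=0.13; AND[max(0, a+b−1)] → w = 0.00
R5 (z=29.0): ¬cold=1−0.25=0.75, ¬heavy=1−0.86=0.14, mid=0.87; AND[max(0, a+b−1)] → w = 0.00
Weighted average = (0.31·33.0 + 0.90·11.0 + 0.87·48.0 + 0.00·35.0 + 0.00·29.0) / (0.31 + 0.90 + 0.87 + 0.00 + 0.00)
  = 61.8900 / 2.0800 = 29.755

29.755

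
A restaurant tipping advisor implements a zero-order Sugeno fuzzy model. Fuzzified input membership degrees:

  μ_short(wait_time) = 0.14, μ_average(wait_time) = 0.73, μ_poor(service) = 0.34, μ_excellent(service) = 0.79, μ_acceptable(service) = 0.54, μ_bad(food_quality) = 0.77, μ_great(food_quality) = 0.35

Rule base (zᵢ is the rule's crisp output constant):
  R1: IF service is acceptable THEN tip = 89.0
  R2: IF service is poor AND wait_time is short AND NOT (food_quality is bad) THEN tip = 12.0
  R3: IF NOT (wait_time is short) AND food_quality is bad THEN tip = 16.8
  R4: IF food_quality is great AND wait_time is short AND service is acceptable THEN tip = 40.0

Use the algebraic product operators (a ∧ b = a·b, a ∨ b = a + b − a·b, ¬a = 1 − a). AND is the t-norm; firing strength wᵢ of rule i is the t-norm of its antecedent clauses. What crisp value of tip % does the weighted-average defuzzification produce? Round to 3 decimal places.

48.705

R1 (z=89.0): acceptable=0.54 → w = 0.5400
R2 (z=12.0): poor=0.34, short=0.14, ¬bad=1−0.77=0.23; AND[a·b] → w = 0.0109
R3 (z=16.8): ¬short=1−0.14=0.86, bad=0.77; AND[a·b] → w = 0.6622
R4 (z=40.0): great=0.35, short=0.14, acceptable=0.54; AND[a·b] → w = 0.0265
Weighted average = (0.5400·89.0 + 0.0109·12.0 + 0.6622·16.8 + 0.0265·40.0) / (0.5400 + 0.0109 + 0.6622 + 0.0265)
  = 60.3747 / 1.2396 = 48.705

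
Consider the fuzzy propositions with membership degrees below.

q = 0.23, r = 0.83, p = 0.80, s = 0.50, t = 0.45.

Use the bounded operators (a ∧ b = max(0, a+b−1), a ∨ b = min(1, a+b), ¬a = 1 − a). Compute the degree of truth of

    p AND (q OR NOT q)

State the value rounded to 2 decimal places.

0.80

NOT q = 1 − 0.23 = 0.77
q OR NOT q = min(1, a+b) on (0.23, 0.77) = 1.00
p AND (q OR NOT q) = max(0, a+b−1) on (0.80, 1.00) = 0.80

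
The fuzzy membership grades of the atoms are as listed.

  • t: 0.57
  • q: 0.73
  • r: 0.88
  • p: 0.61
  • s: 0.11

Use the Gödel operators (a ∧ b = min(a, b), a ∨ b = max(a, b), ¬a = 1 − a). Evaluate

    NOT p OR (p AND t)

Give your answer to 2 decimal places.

0.57

NOT p = 1 − 0.61 = 0.39
p AND t = min(a, b) on (0.61, 0.57) = 0.57
NOT p OR (p AND t) = max(a, b) on (0.39, 0.57) = 0.57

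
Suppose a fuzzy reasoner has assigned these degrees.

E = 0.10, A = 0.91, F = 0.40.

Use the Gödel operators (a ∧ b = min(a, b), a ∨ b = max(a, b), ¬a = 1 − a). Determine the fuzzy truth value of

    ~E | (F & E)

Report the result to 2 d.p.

0.90

~E = 1 − 0.10 = 0.90
F & E = min(a, b) on (0.40, 0.10) = 0.10
~E | (F & E) = max(a, b) on (0.90, 0.10) = 0.90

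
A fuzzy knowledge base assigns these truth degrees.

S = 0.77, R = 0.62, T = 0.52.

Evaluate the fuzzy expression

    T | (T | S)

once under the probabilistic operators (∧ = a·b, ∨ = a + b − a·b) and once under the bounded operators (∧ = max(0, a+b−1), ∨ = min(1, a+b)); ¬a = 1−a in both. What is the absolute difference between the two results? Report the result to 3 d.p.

Under probabilistic:
  T | S = a + b − a·b on (0.5200, 0.7700) = 0.8896
  T | (T | S) = a + b − a·b on (0.5200, 0.8896) = 0.9470
  → value = 0.9470
Under bounded:
  T | S = min(1, a+b) on (0.52, 0.77) = 1.00
  T | (T | S) = min(1, a+b) on (0.52, 1.00) = 1.00
  → value = 1.0000
|0.9470 − 1.0000| = 0.053

0.053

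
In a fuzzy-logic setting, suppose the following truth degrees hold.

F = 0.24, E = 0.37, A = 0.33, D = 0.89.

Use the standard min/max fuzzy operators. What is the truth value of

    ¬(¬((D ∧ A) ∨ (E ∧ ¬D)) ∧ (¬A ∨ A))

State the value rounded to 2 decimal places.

0.33

D ∧ A = min(a, b) on (0.89, 0.33) = 0.33
¬D = 1 − 0.89 = 0.11
E ∧ ¬D = min(a, b) on (0.37, 0.11) = 0.11
(D ∧ A) ∨ (E ∧ ¬D) = max(a, b) on (0.33, 0.11) = 0.33
¬((D ∧ A) ∨ (E ∧ ¬D)) = 1 − 0.33 = 0.67
¬A = 1 − 0.33 = 0.67
¬A ∨ A = max(a, b) on (0.67, 0.33) = 0.67
¬((D ∧ A) ∨ (E ∧ ¬D)) ∧ (¬A ∨ A) = min(a, b) on (0.67, 0.67) = 0.67
¬(¬((D ∧ A) ∨ (E ∧ ¬D)) ∧ (¬A ∨ A)) = 1 − 0.67 = 0.33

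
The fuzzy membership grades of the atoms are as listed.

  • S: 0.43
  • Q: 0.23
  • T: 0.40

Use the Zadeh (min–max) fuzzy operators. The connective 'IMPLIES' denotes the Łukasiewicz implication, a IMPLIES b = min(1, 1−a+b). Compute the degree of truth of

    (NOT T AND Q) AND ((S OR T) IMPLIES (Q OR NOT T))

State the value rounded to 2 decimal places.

0.23

NOT T = 1 − 0.40 = 0.60
NOT T AND Q = min(a, b) on (0.60, 0.23) = 0.23
S OR T = max(a, b) on (0.43, 0.40) = 0.43
NOT T = 1 − 0.40 = 0.60
Q OR NOT T = max(a, b) on (0.23, 0.60) = 0.60
(S OR T) IMPLIES (Q OR NOT T)  [Łukasiewicz: min(1, 1−a+b)] with a=0.43, b=0.60 → 1.00
(NOT T AND Q) AND ((S OR T) IMPLIES (Q OR NOT T)) = min(a, b) on (0.23, 1.00) = 0.23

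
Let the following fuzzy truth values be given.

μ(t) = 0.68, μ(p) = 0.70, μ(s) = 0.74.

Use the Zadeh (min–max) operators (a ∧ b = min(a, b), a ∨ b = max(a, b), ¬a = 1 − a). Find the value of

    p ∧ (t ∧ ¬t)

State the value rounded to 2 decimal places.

¬t = 1 − 0.68 = 0.32
t ∧ ¬t = min(a, b) on (0.68, 0.32) = 0.32
p ∧ (t ∧ ¬t) = min(a, b) on (0.70, 0.32) = 0.32

0.32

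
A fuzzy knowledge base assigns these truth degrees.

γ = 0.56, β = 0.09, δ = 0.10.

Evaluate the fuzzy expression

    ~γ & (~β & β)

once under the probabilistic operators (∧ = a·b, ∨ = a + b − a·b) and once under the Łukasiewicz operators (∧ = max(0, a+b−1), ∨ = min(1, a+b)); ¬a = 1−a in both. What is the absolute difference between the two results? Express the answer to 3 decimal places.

0.036

Under probabilistic:
  ~γ = 1 − 0.5600 = 0.4400
  ~β = 1 − 0.0900 = 0.9100
  ~β & β = a·b on (0.9100, 0.0900) = 0.0819
  ~γ & (~β & β) = a·b on (0.4400, 0.0819) = 0.0360
  → value = 0.0360
Under Łukasiewicz:
  ~γ = 1 − 0.56 = 0.44
  ~β = 1 − 0.09 = 0.91
  ~β & β = max(0, a+b−1) on (0.91, 0.09) = 0.00
  ~γ & (~β & β) = max(0, a+b−1) on (0.44, 0.00) = 0.00
  → value = 0.0000
|0.0360 − 0.0000| = 0.036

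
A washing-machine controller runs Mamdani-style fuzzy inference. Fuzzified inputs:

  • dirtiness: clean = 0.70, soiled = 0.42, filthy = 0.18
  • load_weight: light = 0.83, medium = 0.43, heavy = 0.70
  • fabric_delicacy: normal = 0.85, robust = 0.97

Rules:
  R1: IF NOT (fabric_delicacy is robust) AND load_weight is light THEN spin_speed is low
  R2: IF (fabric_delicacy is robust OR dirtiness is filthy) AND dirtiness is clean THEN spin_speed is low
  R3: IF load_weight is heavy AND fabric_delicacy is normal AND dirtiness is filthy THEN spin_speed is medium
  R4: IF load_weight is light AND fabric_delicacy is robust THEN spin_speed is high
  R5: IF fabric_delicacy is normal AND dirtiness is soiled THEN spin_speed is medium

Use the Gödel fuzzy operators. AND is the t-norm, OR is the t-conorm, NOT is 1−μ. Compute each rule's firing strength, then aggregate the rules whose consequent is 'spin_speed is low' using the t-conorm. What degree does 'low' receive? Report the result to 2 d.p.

0.70

R1: ¬robust=1−0.97=0.03, light=0.83; AND[min(a, b)] → w = 0.03
R2: (robust=0.97 OR filthy=0.18) = 0.97; AND[min(a, b)] with clean=0.70 → w = 0.70
R3: heavy=0.70, normal=0.85, filthy=0.18; AND[min(a, b)] → w = 0.18
R4: light=0.83, robust=0.97; AND[min(a, b)] → w = 0.83
R5: normal=0.85, soiled=0.42; AND[min(a, b)] → w = 0.42
Rules with consequent 'low': {R1, R2} → strengths 0.03, 0.70
Aggregate via t-conorm [max(a, b)]: 0.70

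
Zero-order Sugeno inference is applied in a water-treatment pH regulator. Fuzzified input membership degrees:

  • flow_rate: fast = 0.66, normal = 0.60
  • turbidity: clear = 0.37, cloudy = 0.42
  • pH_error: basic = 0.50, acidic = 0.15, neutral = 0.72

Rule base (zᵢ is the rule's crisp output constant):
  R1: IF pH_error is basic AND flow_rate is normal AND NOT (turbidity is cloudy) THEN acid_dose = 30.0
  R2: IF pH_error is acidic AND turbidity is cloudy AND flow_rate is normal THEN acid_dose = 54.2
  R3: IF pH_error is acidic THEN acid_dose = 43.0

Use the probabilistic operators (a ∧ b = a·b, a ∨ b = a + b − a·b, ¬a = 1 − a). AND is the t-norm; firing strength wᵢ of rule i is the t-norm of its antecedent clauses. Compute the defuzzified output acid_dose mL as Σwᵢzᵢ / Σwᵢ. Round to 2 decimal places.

37.92

R1 (z=30.0): basic=0.50, normal=0.60, ¬cloudy=1−0.42=0.58; AND[a·b] → w = 0.1740
R2 (z=54.2): acidic=0.15, cloudy=0.42, normal=0.60; AND[a·b] → w = 0.0378
R3 (z=43.0): acidic=0.15 → w = 0.1500
Weighted average = (0.1740·30.0 + 0.0378·54.2 + 0.1500·43.0) / (0.1740 + 0.0378 + 0.1500)
  = 13.7188 / 0.3618 = 37.92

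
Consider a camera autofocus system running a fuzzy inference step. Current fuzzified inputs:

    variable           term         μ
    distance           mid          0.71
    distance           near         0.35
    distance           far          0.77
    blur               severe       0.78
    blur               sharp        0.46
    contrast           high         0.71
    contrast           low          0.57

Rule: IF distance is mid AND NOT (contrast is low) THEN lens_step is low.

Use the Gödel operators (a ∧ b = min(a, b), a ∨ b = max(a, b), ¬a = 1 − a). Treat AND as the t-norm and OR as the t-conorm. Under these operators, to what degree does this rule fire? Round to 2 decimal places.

0.43

firing strength: mid=0.71, ¬low=1−0.57=0.43; AND[min(a, b)] → w = 0.43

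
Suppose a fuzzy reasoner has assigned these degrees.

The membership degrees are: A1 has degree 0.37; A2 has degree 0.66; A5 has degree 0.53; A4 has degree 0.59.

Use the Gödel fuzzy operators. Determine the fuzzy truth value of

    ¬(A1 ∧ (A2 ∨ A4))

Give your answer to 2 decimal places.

0.63

A2 ∨ A4 = max(a, b) on (0.66, 0.59) = 0.66
A1 ∧ (A2 ∨ A4) = min(a, b) on (0.37, 0.66) = 0.37
¬(A1 ∧ (A2 ∨ A4)) = 1 − 0.37 = 0.63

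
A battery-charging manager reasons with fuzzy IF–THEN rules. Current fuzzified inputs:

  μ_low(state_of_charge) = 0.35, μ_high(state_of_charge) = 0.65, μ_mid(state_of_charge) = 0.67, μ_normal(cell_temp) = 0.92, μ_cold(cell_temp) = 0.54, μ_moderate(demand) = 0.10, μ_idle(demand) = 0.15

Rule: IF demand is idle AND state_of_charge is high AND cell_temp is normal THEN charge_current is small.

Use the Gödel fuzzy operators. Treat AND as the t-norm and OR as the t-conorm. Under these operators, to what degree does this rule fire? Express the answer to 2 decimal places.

0.15

firing strength: idle=0.15, high=0.65, normal=0.92; AND[min(a, b)] → w = 0.15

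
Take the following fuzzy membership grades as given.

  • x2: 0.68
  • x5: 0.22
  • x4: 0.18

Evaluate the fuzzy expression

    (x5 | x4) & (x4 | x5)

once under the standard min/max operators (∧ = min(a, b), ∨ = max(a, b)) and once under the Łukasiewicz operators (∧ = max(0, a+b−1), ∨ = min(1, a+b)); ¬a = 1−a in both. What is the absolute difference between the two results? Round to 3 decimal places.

0.220

Under standard min/max:
  x5 | x4 = max(a, b) on (0.22, 0.18) = 0.22
  x4 | x5 = max(a, b) on (0.18, 0.22) = 0.22
  (x5 | x4) & (x4 | x5) = min(a, b) on (0.22, 0.22) = 0.22
  → value = 0.2200
Under Łukasiewicz:
  x5 | x4 = min(1, a+b) on (0.22, 0.18) = 0.40
  x4 | x5 = min(1, a+b) on (0.18, 0.22) = 0.40
  (x5 | x4) & (x4 | x5) = max(0, a+b−1) on (0.40, 0.40) = 0.00
  → value = 0.0000
|0.2200 − 0.0000| = 0.220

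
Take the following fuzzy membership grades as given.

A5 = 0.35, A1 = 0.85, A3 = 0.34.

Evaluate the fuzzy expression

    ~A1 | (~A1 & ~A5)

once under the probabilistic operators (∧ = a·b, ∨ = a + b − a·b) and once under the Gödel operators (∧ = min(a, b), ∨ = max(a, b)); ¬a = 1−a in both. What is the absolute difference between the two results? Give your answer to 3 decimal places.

0.083

Under probabilistic:
  ~A1 = 1 − 0.8500 = 0.1500
  ~A1 = 1 − 0.8500 = 0.1500
  ~A5 = 1 − 0.3500 = 0.6500
  ~A1 & ~A5 = a·b on (0.1500, 0.6500) = 0.0975
  ~A1 | (~A1 & ~A5) = a + b − a·b on (0.1500, 0.0975) = 0.2329
  → value = 0.2329
Under Gödel:
  ~A1 = 1 − 0.85 = 0.15
  ~A1 = 1 − 0.85 = 0.15
  ~A5 = 1 − 0.35 = 0.65
  ~A1 & ~A5 = min(a, b) on (0.15, 0.65) = 0.15
  ~A1 | (~A1 & ~A5) = max(a, b) on (0.15, 0.15) = 0.15
  → value = 0.1500
|0.2329 − 0.1500| = 0.083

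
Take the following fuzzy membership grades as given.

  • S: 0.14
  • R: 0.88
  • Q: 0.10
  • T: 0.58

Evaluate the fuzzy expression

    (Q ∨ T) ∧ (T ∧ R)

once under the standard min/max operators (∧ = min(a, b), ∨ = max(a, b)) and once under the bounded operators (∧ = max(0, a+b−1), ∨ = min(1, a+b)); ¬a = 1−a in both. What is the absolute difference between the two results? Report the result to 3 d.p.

Under standard min/max:
  Q ∨ T = max(a, b) on (0.10, 0.58) = 0.58
  T ∧ R = min(a, b) on (0.58, 0.88) = 0.58
  (Q ∨ T) ∧ (T ∧ R) = min(a, b) on (0.58, 0.58) = 0.58
  → value = 0.5800
Under bounded:
  Q ∨ T = min(1, a+b) on (0.10, 0.58) = 0.68
  T ∧ R = max(0, a+b−1) on (0.58, 0.88) = 0.46
  (Q ∨ T) ∧ (T ∧ R) = max(0, a+b−1) on (0.68, 0.46) = 0.14
  → value = 0.1400
|0.5800 − 0.1400| = 0.440

0.440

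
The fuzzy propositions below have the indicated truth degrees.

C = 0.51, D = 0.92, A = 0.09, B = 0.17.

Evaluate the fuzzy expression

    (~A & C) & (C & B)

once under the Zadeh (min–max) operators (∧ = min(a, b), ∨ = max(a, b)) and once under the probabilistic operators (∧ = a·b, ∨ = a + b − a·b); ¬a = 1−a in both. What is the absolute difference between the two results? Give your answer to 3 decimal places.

Under Zadeh (min–max):
  ~A = 1 − 0.09 = 0.91
  ~A & C = min(a, b) on (0.91, 0.51) = 0.51
  C & B = min(a, b) on (0.51, 0.17) = 0.17
  (~A & C) & (C & B) = min(a, b) on (0.51, 0.17) = 0.17
  → value = 0.1700
Under probabilistic:
  ~A = 1 − 0.0900 = 0.9100
  ~A & C = a·b on (0.9100, 0.5100) = 0.4641
  C & B = a·b on (0.5100, 0.1700) = 0.0867
  (~A & C) & (C & B) = a·b on (0.4641, 0.0867) = 0.0402
  → value = 0.0402
|0.1700 − 0.0402| = 0.130

0.130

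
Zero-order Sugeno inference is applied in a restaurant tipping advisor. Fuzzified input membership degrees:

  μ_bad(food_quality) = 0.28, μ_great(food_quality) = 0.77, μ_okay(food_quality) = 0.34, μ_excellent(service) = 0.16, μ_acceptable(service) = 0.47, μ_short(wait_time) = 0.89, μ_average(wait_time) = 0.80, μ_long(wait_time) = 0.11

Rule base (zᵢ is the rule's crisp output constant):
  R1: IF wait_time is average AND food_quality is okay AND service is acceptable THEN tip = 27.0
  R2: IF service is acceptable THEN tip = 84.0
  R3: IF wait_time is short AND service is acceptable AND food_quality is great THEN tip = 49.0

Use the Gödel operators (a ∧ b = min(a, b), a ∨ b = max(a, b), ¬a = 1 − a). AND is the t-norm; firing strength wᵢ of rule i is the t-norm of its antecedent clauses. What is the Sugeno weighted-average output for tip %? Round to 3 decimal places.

56.008

R1 (z=27.0): average=0.80, okay=0.34, acceptable=0.47; AND[min(a, b)] → w = 0.34
R2 (z=84.0): acceptable=0.47 → w = 0.47
R3 (z=49.0): short=0.89, acceptable=0.47, great=0.77; AND[min(a, b)] → w = 0.47
Weighted average = (0.34·27.0 + 0.47·84.0 + 0.47·49.0) / (0.34 + 0.47 + 0.47)
  = 71.6900 / 1.2800 = 56.008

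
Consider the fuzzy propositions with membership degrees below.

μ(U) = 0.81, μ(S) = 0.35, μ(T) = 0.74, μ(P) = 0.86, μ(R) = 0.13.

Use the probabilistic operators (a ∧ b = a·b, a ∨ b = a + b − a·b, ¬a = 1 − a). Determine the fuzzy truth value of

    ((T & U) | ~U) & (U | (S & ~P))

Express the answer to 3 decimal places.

0.553

T & U = a·b on (0.7400, 0.8100) = 0.5994
~U = 1 − 0.8100 = 0.1900
(T & U) | ~U = a + b − a·b on (0.5994, 0.1900) = 0.6755
~P = 1 − 0.8600 = 0.1400
S & ~P = a·b on (0.3500, 0.1400) = 0.0490
U | (S & ~P) = a + b − a·b on (0.8100, 0.0490) = 0.8193
((T & U) | ~U) & (U | (S & ~P)) = a·b on (0.6755, 0.8193) = 0.5535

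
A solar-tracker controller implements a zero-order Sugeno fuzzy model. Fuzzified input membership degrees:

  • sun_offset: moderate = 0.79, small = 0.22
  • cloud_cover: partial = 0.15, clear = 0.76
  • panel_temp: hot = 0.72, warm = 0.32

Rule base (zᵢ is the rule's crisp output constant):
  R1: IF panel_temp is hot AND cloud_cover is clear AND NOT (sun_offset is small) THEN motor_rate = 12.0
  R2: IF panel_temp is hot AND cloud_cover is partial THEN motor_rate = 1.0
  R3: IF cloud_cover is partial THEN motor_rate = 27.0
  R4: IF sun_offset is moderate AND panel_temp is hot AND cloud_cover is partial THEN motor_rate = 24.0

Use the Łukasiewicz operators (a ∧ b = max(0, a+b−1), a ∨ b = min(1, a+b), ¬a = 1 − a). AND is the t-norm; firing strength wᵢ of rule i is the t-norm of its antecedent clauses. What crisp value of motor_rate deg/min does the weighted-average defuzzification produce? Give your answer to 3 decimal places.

R1 (z=12.0): hot=0.72, clear=0.76, ¬small=1−0.22=0.78; AND[max(0, a+b−1)] → w = 0.26
R2 (z=1.0): hot=0.72, partial=0.15; AND[max(0, a+b−1)] → w = 0.00
R3 (z=27.0): partial=0.15 → w = 0.15
R4 (z=24.0): moderate=0.79, hot=0.72, partial=0.15; AND[max(0, a+b−1)] → w = 0.00
Weighted average = (0.26·12.0 + 0.00·1.0 + 0.15·27.0 + 0.00·24.0) / (0.26 + 0.00 + 0.15 + 0.00)
  = 7.1700 / 0.4100 = 17.488

17.488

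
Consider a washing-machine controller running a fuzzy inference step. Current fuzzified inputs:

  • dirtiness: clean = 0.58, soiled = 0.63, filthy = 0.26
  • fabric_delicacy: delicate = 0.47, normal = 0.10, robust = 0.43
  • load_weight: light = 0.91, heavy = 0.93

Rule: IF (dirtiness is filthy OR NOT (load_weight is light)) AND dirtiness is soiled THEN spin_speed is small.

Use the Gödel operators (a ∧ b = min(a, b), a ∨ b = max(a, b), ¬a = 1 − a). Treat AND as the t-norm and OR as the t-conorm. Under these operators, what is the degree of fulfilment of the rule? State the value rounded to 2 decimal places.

0.26

firing strength: (filthy=0.26 OR ¬light=1−0.91=0.09) = 0.26; AND[min(a, b)] with soiled=0.63 → w = 0.26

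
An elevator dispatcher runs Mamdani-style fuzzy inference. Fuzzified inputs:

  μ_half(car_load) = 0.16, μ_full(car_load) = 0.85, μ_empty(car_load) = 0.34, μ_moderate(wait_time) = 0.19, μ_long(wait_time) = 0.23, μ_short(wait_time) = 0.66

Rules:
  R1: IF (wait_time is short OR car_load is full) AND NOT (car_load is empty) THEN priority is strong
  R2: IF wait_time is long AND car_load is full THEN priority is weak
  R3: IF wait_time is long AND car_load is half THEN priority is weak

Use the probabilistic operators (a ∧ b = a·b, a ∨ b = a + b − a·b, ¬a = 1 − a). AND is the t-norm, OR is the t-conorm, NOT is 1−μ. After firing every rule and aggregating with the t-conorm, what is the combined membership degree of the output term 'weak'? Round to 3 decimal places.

R1: (short=0.66 OR full=0.85) = 0.9490; AND[a·b] with ¬empty=1−0.34=0.66 → w = 0.6263
R2: long=0.23, full=0.85; AND[a·b] → w = 0.1955
R3: long=0.23, half=0.16; AND[a·b] → w = 0.0368
Rules with consequent 'weak': {R2, R3} → strengths 0.1955, 0.0368
Aggregate via t-conorm [a + b − a·b]: 0.2251

0.225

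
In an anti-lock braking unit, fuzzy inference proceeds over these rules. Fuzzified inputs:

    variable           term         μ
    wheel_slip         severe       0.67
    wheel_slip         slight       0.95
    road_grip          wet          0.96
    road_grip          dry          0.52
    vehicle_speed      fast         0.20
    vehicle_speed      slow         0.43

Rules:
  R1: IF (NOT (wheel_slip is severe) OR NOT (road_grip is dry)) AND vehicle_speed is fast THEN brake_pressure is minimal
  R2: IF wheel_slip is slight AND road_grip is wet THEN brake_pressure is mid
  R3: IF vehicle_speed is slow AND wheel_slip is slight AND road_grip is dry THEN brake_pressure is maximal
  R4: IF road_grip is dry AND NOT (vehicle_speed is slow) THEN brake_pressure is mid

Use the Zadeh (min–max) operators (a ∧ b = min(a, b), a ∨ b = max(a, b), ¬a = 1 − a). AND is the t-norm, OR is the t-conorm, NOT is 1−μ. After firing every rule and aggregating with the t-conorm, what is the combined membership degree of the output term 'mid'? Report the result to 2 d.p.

R1: (¬severe=1−0.67=0.33 OR ¬dry=1−0.52=0.48) = 0.48; AND[min(a, b)] with fast=0.20 → w = 0.20
R2: slight=0.95, wet=0.96; AND[min(a, b)] → w = 0.95
R3: slow=0.43, slight=0.95, dry=0.52; AND[min(a, b)] → w = 0.43
R4: dry=0.52, ¬slow=1−0.43=0.57; AND[min(a, b)] → w = 0.52
Rules with consequent 'mid': {R2, R4} → strengths 0.95, 0.52
Aggregate via t-conorm [max(a, b)]: 0.95

0.95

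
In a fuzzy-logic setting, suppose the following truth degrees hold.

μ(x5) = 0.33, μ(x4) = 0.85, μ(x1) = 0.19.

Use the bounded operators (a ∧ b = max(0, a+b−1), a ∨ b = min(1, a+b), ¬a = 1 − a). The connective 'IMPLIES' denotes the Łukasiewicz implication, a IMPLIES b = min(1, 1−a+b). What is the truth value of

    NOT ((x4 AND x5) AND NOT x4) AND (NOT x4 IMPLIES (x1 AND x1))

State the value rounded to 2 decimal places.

0.85

x4 AND x5 = max(0, a+b−1) on (0.85, 0.33) = 0.18
NOT x4 = 1 − 0.85 = 0.15
(x4 AND x5) AND NOT x4 = max(0, a+b−1) on (0.18, 0.15) = 0.00
NOT ((x4 AND x5) AND NOT x4) = 1 − 0.00 = 1.00
NOT x4 = 1 − 0.85 = 0.15
x1 AND x1 = max(0, a+b−1) on (0.19, 0.19) = 0.00
NOT x4 IMPLIES (x1 AND x1)  [Łukasiewicz: min(1, 1−a+b)] with a=0.15, b=0.00 → 0.85
NOT ((x4 AND x5) AND NOT x4) AND (NOT x4 IMPLIES (x1 AND x1)) = max(0, a+b−1) on (1.00, 0.85) = 0.85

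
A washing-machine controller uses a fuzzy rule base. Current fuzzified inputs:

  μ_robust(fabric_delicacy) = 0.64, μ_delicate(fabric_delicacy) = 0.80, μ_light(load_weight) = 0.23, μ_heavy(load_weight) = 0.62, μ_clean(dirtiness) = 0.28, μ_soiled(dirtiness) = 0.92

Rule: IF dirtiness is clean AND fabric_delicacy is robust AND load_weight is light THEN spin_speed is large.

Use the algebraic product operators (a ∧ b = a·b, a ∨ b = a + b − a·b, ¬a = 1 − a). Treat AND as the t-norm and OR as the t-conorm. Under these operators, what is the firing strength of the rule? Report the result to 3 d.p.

0.041

firing strength: clean=0.28, robust=0.64, light=0.23; AND[a·b] → w = 0.0412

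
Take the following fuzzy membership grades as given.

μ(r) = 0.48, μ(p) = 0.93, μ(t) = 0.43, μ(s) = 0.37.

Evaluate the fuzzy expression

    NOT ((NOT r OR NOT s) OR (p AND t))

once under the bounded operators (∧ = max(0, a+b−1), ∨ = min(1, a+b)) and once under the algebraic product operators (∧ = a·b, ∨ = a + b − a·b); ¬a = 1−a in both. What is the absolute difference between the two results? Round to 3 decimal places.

0.107

Under bounded:
  NOT r = 1 − 0.48 = 0.52
  NOT s = 1 − 0.37 = 0.63
  NOT r OR NOT s = min(1, a+b) on (0.52, 0.63) = 1.00
  p AND t = max(0, a+b−1) on (0.93, 0.43) = 0.36
  (NOT r OR NOT s) OR (p AND t) = min(1, a+b) on (1.00, 0.36) = 1.00
  NOT ((NOT r OR NOT s) OR (p AND t)) = 1 − 1.00 = 0.00
  → value = 0.0000
Under algebraic product:
  NOT r = 1 − 0.4800 = 0.5200
  NOT s = 1 − 0.3700 = 0.6300
  NOT r OR NOT s = a + b − a·b on (0.5200, 0.6300) = 0.8224
  p AND t = a·b on (0.9300, 0.4300) = 0.3999
  (NOT r OR NOT s) OR (p AND t) = a + b − a·b on (0.8224, 0.3999) = 0.8934
  NOT ((NOT r OR NOT s) OR (p AND t)) = 1 − 0.8934 = 0.1066
  → value = 0.1066
|0.0000 − 0.1066| = 0.107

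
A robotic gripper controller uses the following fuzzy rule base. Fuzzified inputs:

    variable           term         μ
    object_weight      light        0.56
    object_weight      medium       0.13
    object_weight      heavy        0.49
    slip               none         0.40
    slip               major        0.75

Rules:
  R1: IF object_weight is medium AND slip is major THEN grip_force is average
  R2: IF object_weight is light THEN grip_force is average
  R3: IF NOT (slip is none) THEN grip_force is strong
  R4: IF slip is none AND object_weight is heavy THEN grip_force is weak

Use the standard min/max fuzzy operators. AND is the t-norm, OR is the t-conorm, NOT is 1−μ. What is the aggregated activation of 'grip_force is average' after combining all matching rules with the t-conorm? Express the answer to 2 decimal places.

0.56

R1: medium=0.13, major=0.75; AND[min(a, b)] → w = 0.13
R2: light=0.56 → w = 0.56
R3: ¬none=1−0.40=0.60 → w = 0.60
R4: none=0.40, heavy=0.49; AND[min(a, b)] → w = 0.40
Rules with consequent 'average': {R1, R2} → strengths 0.13, 0.56
Aggregate via t-conorm [max(a, b)]: 0.56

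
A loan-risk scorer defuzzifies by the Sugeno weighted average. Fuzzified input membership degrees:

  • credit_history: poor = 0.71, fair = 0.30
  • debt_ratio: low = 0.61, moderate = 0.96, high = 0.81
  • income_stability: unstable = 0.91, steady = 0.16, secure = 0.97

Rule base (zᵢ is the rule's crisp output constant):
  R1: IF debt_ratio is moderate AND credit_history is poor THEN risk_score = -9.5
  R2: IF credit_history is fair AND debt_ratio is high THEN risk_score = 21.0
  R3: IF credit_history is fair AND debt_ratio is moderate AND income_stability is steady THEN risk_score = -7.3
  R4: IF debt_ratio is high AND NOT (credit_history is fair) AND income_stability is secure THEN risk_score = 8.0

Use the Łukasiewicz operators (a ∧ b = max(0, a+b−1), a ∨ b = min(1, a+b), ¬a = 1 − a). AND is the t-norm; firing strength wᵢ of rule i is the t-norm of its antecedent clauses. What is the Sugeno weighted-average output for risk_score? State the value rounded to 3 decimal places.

-0.171

R1 (z=-9.5): moderate=0.96, poor=0.71; AND[max(0, a+b−1)] → w = 0.67
R2 (z=21.0): fair=0.30, high=0.81; AND[max(0, a+b−1)] → w = 0.11
R3 (z=-7.3): fair=0.30, moderate=0.96, steady=0.16; AND[max(0, a+b−1)] → w = 0.00
R4 (z=8.0): high=0.81, ¬fair=1−0.30=0.70, secure=0.97; AND[max(0, a+b−1)] → w = 0.48
Weighted average = (0.67·-9.5 + 0.11·21.0 + 0.00·-7.3 + 0.48·8.0) / (0.67 + 0.11 + 0.00 + 0.48)
  = -0.2150 / 1.2600 = -0.171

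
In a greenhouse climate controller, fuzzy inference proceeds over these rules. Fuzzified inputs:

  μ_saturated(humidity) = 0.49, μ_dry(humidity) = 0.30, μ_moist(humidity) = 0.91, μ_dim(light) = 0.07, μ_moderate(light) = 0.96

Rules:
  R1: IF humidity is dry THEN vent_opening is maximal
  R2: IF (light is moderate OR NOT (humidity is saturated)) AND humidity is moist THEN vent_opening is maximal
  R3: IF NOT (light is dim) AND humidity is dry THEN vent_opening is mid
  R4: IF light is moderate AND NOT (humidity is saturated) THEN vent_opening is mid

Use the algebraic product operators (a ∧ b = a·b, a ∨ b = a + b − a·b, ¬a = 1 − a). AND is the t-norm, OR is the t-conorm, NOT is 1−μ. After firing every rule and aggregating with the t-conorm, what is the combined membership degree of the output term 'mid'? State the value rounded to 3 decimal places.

R1: dry=0.30 → w = 0.3000
R2: (moderate=0.96 OR ¬saturated=1−0.49=0.51) = 0.9804; AND[a·b] with moist=0.91 → w = 0.8922
R3: ¬dim=1−0.07=0.93, dry=0.30; AND[a·b] → w = 0.2790
R4: moderate=0.96, ¬saturated=1−0.49=0.51; AND[a·b] → w = 0.4896
Rules with consequent 'mid': {R3, R4} → strengths 0.2790, 0.4896
Aggregate via t-conorm [a + b − a·b]: 0.6320

0.632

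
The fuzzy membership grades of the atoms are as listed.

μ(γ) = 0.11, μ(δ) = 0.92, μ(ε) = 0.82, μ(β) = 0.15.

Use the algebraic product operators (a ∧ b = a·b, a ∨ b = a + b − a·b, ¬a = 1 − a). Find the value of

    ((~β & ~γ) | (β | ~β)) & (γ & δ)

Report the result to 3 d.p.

~β = 1 − 0.1500 = 0.8500
~γ = 1 − 0.1100 = 0.8900
~β & ~γ = a·b on (0.8500, 0.8900) = 0.7565
~β = 1 − 0.1500 = 0.8500
β | ~β = a + b − a·b on (0.1500, 0.8500) = 0.8725
(~β & ~γ) | (β | ~β) = a + b − a·b on (0.7565, 0.8725) = 0.9690
γ & δ = a·b on (0.1100, 0.9200) = 0.1012
((~β & ~γ) | (β | ~β)) & (γ & δ) = a·b on (0.9690, 0.1012) = 0.0981

0.098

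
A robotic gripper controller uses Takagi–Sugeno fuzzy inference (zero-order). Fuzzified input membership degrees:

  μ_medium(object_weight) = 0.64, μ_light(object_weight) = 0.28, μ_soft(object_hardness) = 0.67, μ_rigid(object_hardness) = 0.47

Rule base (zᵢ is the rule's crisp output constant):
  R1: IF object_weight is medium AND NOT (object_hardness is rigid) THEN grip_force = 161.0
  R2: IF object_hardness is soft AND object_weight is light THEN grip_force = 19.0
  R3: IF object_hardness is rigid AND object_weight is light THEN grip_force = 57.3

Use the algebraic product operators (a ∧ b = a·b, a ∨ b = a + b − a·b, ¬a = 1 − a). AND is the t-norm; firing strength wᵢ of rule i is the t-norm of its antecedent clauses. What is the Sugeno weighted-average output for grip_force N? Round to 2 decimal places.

R1 (z=161.0): medium=0.64, ¬rigid=1−0.47=0.53; AND[a·b] → w = 0.3392
R2 (z=19.0): soft=0.67, light=0.28; AND[a·b] → w = 0.1876
R3 (z=57.3): rigid=0.47, light=0.28; AND[a·b] → w = 0.1316
Weighted average = (0.3392·161.0 + 0.1876·19.0 + 0.1316·57.3) / (0.3392 + 0.1876 + 0.1316)
  = 65.7163 / 0.6584 = 99.81

99.81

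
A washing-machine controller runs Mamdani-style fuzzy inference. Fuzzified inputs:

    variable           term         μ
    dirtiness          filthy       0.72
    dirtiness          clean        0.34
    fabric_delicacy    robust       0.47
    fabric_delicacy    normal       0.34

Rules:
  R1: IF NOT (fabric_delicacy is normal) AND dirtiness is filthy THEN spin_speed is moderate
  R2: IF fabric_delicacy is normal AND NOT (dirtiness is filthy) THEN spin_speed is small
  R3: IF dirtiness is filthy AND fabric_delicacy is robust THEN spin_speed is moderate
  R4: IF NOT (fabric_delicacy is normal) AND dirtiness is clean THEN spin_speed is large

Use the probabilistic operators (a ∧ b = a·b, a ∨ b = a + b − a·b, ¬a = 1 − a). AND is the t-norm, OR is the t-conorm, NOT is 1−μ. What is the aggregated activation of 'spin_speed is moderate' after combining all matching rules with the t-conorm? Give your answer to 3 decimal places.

R1: ¬normal=1−0.34=0.66, filthy=0.72; AND[a·b] → w = 0.4752
R2: normal=0.34, ¬filthy=1−0.72=0.28; AND[a·b] → w = 0.0952
R3: filthy=0.72, robust=0.47; AND[a·b] → w = 0.3384
R4: ¬normal=1−0.34=0.66, clean=0.34; AND[a·b] → w = 0.2244
Rules with consequent 'moderate': {R1, R3} → strengths 0.4752, 0.3384
Aggregate via t-conorm [a + b − a·b]: 0.6528

0.653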